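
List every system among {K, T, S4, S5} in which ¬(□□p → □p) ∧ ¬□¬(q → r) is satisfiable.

K

K-tableau for the formula:
1. ¬(□□p → □p) ∧ ¬□¬(q → r), u
2. ¬(□□p → □p), u
3. ¬□¬(q → r), u
4. □□p, u
5. ¬□p, u
6. q → r, v
7. □p, v
8. r, v
9. ¬p, w
10. □p, w
Accessibility: uRv, uRw
Complete open branch: satisfiable in K.
T-tableau for the formula:
1. ¬(□□p → □p) ∧ ¬□¬(q → r), u
2. ¬(□□p → □p), u
3. ¬□¬(q → r), u
4. □□p, u
5. ¬□p, u
6. □p, u
7. p, u
8. q → r, v
9. □p, v
10. p, v
11. r, v
12. ¬p, w
13. □p, w
14. p, w
Accessibility: uRu, uRv, uRw, vRv, wRw
Branch closes: p and ¬p both at w.
Every branch closes (one shown): unsatisfiable in T, hence also in S4, S5 (every S4/S5-frame is a T-frame).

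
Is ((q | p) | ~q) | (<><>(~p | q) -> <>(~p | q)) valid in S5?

Yes, valid

Tableau for the negation ~(((q | p) | ~q) | (<><>(~p | q) -> <>(~p | q))):
1. ~(((q | p) | ~q) | (<><>(~p | q) -> <>(~p | q))), 0
2. ~((q | p) | ~q), 0
3. ~(<><>(~p | q) -> <>(~p | q)), 0
4. ~(q | p), 0
5. q, 0
6. <><>(~p | q), 0
7. ~<>(~p | q), 0
8. ~q, 0
9. ~p, 0
Accessibility: 0R0
Branch closes: q and ~q both at 0.
Every branch of the negation's tableau closes; the branch above is one of them.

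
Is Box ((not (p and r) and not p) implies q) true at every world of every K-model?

Tableau for the negation not Box ((not (p and r) and not p) implies q):
1. not Box ((not (p and r) and not p) implies q), 0
2. not ((not (p and r) and not p) implies q), 1
3. not (p and r) and not p, 1
4. not q, 1
5. not (p and r), 1
6. not p, 1
7. not r, 1
Accessibility: 0R1
The negation has an open branch (countermodel exists).

Invalid (countermodel exists)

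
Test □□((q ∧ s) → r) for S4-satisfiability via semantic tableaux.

Satisfiable (open branch found)

1. □□((q ∧ s) → r), w0
2. □((q ∧ s) → r), w0   [□-rule on 1 via w0Rw0]
3. (q ∧ s) → r, w0   [□-rule on 2 via w0Rw0]
4. r, w0   [→-rule on 3 (branches; this branch)]
Accessibility: w0Rw0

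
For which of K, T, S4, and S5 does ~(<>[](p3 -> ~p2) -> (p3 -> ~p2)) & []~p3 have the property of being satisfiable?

K

K-tableau for the formula:
1. ~(<>[](p3 -> ~p2) -> (p3 -> ~p2)) & []~p3, u
2. ~(<>[](p3 -> ~p2) -> (p3 -> ~p2)), u   [&-rule on 1]
3. []~p3, u   [&-rule on 1]
4. <>[](p3 -> ~p2), u   [~->-rule on 2]
5. ~(p3 -> ~p2), u   [~->-rule on 2]
6. p3, u   [~->-rule on 5]
7. p2, u   [~->-rule on 5]
8. [](p3 -> ~p2), v   [<>-rule on 4: fresh world v, uRv]
9. ~p3, v   [[]-rule on 3 via uRv]
Accessibility: uRv
Complete open branch: satisfiable in K.
T-tableau for the formula:
1. ~(<>[](p3 -> ~p2) -> (p3 -> ~p2)) & []~p3, u
2. ~(<>[](p3 -> ~p2) -> (p3 -> ~p2)), u   [&-rule on 1]
3. []~p3, u   [&-rule on 1]
4. <>[](p3 -> ~p2), u   [~->-rule on 2]
5. ~(p3 -> ~p2), u   [~->-rule on 2]
6. p3, u   [~->-rule on 5]
7. p2, u   [~->-rule on 5]
8. ~p3, u   [[]-rule on 3 via uRu]
Accessibility: uRu
Branch closes: p3 and ~p3 both at u.
Every branch closes (one shown): unsatisfiable in T, hence also in S4, S5 (every S4/S5-frame is a T-frame).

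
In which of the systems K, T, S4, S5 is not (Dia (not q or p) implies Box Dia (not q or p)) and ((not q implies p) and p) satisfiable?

S5-tableau for the formula:
1. not (Dia (not q or p) implies Box Dia (not q or p)) and ((not q implies p) and p), 0
2. not (Dia (not q or p) implies Box Dia (not q or p)), 0
3. (not q implies p) and p, 0
4. Dia (not q or p), 0
5. not Box Dia (not q or p), 0
6. not q implies p, 0
7. p, 0
8. not q or p, 1
9. p, 1
10. not Dia (not q or p), 2
11. not (not q or p), 0
12. q, 0
13. not p, 0
Accessibility: 0R0, 0R1, 0R2, 1R0, 1R1, 1R2, 2R0, 2R1, 2R2
Branch closes: p and not p both at 0.
Every branch closes (one shown): unsatisfiable in S5.
S4-tableau for the formula:
1. not (Dia (not q or p) implies Box Dia (not q or p)) and ((not q implies p) and p), 0
2. not (Dia (not q or p) implies Box Dia (not q or p)), 0
3. (not q implies p) and p, 0
4. Dia (not q or p), 0
5. not Box Dia (not q or p), 0
6. not q implies p, 0
7. p, 0
8. not q or p, 1
9. p, 1
10. not Dia (not q or p), 2
11. not (not q or p), 2
12. q, 2
13. not p, 2
Accessibility: 0R0, 0R1, 0R2, 1R1, 2R2
Complete open branch: satisfiable in S4, hence also in K, T (this S4-model is also a K-model and a T-model).

K, T, S4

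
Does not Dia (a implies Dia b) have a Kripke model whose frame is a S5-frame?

1. not Dia (a implies Dia b), w0
2. not (a implies Dia b), w0
3. a, w0
4. not Dia b, w0
5. not b, w0
Accessibility: w0Rw0

Satisfiable (open branch found)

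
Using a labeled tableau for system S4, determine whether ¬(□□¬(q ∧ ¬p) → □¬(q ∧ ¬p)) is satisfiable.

1. ¬(□□¬(q ∧ ¬p) → □¬(q ∧ ¬p)), 0
2. □□¬(q ∧ ¬p), 0
3. ¬□¬(q ∧ ¬p), 0
4. □¬(q ∧ ¬p), 0
5. ¬(q ∧ ¬p), 0
6. p, 0
7. q ∧ ¬p, 1
8. q, 1
9. ¬p, 1
10. □¬(q ∧ ¬p), 1
11. ¬(q ∧ ¬p), 1
12. p, 1
Accessibility: 0R0, 0R1, 1R1
Branch closes: p and ¬p both at 1.
Every branch closes; the branch above is one of them.

Unsatisfiable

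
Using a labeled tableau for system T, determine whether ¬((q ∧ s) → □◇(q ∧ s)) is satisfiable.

1. ¬((q ∧ s) → □◇(q ∧ s)), 0
2. q ∧ s, 0
3. ¬□◇(q ∧ s), 0
4. q, 0
5. s, 0
6. ¬◇(q ∧ s), 1
7. ¬(q ∧ s), 1
8. ¬s, 1
Accessibility: 0R0, 0R1, 1R1

Yes, satisfiable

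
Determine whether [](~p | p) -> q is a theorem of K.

Invalid (countermodel exists)

Tableau for the negation ~([](~p | p) -> q):
1. ~([](~p | p) -> q), w0
2. [](~p | p), w0   [~->-rule on 1]
3. ~q, w0   [~->-rule on 1]
The negation has an open branch (countermodel exists).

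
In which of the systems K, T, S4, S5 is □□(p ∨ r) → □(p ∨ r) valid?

T, S4, S5

T-tableau for the negation ¬(□□(p ∨ r) → □(p ∨ r)):
1. ¬(□□(p ∨ r) → □(p ∨ r)), u
2. □□(p ∨ r), u
3. ¬□(p ∨ r), u
4. □(p ∨ r), u
5. p ∨ r, u
6. r, u
7. ¬(p ∨ r), v
8. ¬p, v
9. ¬r, v
10. □(p ∨ r), v
11. p ∨ r, v
12. r, v
Accessibility: uRu, uRv, vRv
Branch closes: r and ¬r both at v.
Every branch closes (one shown): valid in T, hence also in S4, S5 (every theorem of T is a theorem of S4 and S5).
K-tableau for the negation ¬(□□(p ∨ r) → □(p ∨ r)):
1. ¬(□□(p ∨ r) → □(p ∨ r)), u
2. □□(p ∨ r), u
3. ¬□(p ∨ r), u
4. ¬(p ∨ r), v
5. ¬p, v
6. ¬r, v
7. □(p ∨ r), v
Accessibility: uRv
Complete open branch: countermodel on a K-frame, so not valid in K.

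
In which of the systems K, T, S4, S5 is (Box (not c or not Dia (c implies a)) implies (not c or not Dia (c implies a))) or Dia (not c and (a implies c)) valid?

T, S4, S5

T-tableau for the negation not ((Box (not c or not Dia (c implies a)) implies (not c or not Dia (c implies a))) or Dia (not c and (a implies c))):
1. not ((Box (not c or not Dia (c implies a)) implies (not c or not Dia (c implies a))) or Dia (not c and (a implies c))), u
2. not (Box (not c or not Dia (c implies a)) implies (not c or not Dia (c implies a))), u
3. not Dia (not c and (a implies c)), u
4. Box (not c or not Dia (c implies a)), u
5. not (not c or not Dia (c implies a)), u
6. c, u
7. Dia (c implies a), u
8. not (not c and (a implies c)), u
9. not c or not Dia (c implies a), u
10. not Dia (c implies a), u
11. not (c implies a), u
12. not a, u
13. c implies a, v
14. not (not c and (a implies c)), v
15. not c or not Dia (c implies a), v
16. not (c implies a), v
17. c, v
18. not a, v
19. a, v
Accessibility: uRu, uRv, vRv
Branch closes: a and not a both at v.
Every branch closes (one shown): valid in T, hence also in S4, S5 (every theorem of T is a theorem of S4 and S5).
K-tableau for the negation not ((Box (not c or not Dia (c implies a)) implies (not c or not Dia (c implies a))) or Dia (not c and (a implies c))):
1. not ((Box (not c or not Dia (c implies a)) implies (not c or not Dia (c implies a))) or Dia (not c and (a implies c))), u
2. not (Box (not c or not Dia (c implies a)) implies (not c or not Dia (c implies a))), u
3. not Dia (not c and (a implies c)), u
4. Box (not c or not Dia (c implies a)), u
5. not (not c or not Dia (c implies a)), u
6. c, u
7. Dia (c implies a), u
8. c implies a, v
9. not (not c and (a implies c)), v
10. not c or not Dia (c implies a), v
11. a, v
12. not (a implies c), v
13. not c, v
14. not Dia (c implies a), v
Accessibility: uRv
Complete open branch: countermodel on a K-frame, so not valid in K.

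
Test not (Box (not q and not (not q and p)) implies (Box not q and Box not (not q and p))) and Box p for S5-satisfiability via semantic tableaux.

No, unsatisfiable

1. not (Box (not q and not (not q and p)) implies (Box not q and Box not (not q and p))) and Box p, w0
2. not (Box (not q and not (not q and p)) implies (Box not q and Box not (not q and p))), w0   [and-rule on 1]
3. Box p, w0   [and-rule on 1]
4. Box (not q and not (not q and p)), w0   [neg-implies-rule on 2]
5. not (Box not q and Box not (not q and p)), w0   [neg-implies-rule on 2]
6. p, w0   [Box-rule on 3 via w0Rw0]
7. not q and not (not q and p), w0   [Box-rule on 4 via w0Rw0]
8. not q, w0   [and-rule on 7]
9. not (not q and p), w0   [and-rule on 7]
10. not Box not (not q and p), w0   [neg-and-rule on 5 (branches; this branch)]
11. not p, w0   [neg-and-rule on 9 (branches; this branch)]
Accessibility: w0Rw0
Branch closes: p and not p both at w0.
Every branch closes; the branch above is one of them.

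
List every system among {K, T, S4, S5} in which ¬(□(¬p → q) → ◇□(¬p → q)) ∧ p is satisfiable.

K

T-tableau for the formula:
1. ¬(□(¬p → q) → ◇□(¬p → q)) ∧ p, u
2. ¬(□(¬p → q) → ◇□(¬p → q)), u
3. p, u
4. □(¬p → q), u
5. ¬◇□(¬p → q), u
6. ¬p → q, u
7. ¬□(¬p → q), u
8. q, u
9. ¬(¬p → q), v
10. ¬p, v
11. ¬q, v
12. ¬p → q, v
13. ¬□(¬p → q), v
14. q, v
Accessibility: uRu, uRv, vRv
Branch closes: q and ¬q both at v.
Every branch closes (one shown): unsatisfiable in T, hence also in S4, S5 (every S4/S5-frame is a T-frame).
K-tableau for the formula:
1. ¬(□(¬p → q) → ◇□(¬p → q)) ∧ p, u
2. ¬(□(¬p → q) → ◇□(¬p → q)), u
3. p, u
4. □(¬p → q), u
5. ¬◇□(¬p → q), u
Complete open branch: satisfiable in K.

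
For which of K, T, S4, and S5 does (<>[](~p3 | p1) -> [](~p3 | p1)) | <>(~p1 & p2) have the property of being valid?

S5

S5-tableau for the negation ~((<>[](~p3 | p1) -> [](~p3 | p1)) | <>(~p1 & p2)):
1. ~((<>[](~p3 | p1) -> [](~p3 | p1)) | <>(~p1 & p2)), w0
2. ~(<>[](~p3 | p1) -> [](~p3 | p1)), w0   [~|-rule on 1]
3. ~<>(~p1 & p2), w0   [~|-rule on 1]
4. <>[](~p3 | p1), w0   [~->-rule on 2]
5. ~[](~p3 | p1), w0   [~->-rule on 2]
6. ~(~p1 & p2), w0   [~<>-rule on 3 via w0Rw0]
7. ~p2, w0   [~&-rule on 6 (branches; this branch)]
8. [](~p3 | p1), w1   [<>-rule on 4: fresh world w1, w0Rw1]
9. ~(~p1 & p2), w1   [~<>-rule on 3 via w0Rw1]
10. ~p3 | p1, w0   [[]-rule on 8 via w1Rw0]
11. ~p3 | p1, w1   [[]-rule on 8 via w1Rw1]
12. ~p2, w1   [~&-rule on 9 (branches; this branch)]
13. p1, w0   [|-rule on 10 (branches; this branch)]
14. p1, w1   [|-rule on 11 (branches; this branch)]
15. ~(~p3 | p1), w2   [~[]-rule on 5: fresh world w2, w0Rw2]
16. p3, w2   [~|-rule on 15]
17. ~p1, w2   [~|-rule on 15]
18. ~(~p1 & p2), w2   [~<>-rule on 3 via w0Rw2]
19. ~p3 | p1, w2   [[]-rule on 8 via w1Rw2]
20. ~p2, w2   [~&-rule on 18 (branches; this branch)]
21. p1, w2   [|-rule on 19 (branches; this branch)]
Accessibility: w0Rw0, w0Rw1, w0Rw2, w1Rw0, w1Rw1, w1Rw2, w2Rw0, w2Rw1, w2Rw2
Branch closes: p1 and ~p1 both at w2.
Every branch closes (one shown): valid in S5.
S4-tableau for the negation ~((<>[](~p3 | p1) -> [](~p3 | p1)) | <>(~p1 & p2)):
1. ~((<>[](~p3 | p1) -> [](~p3 | p1)) | <>(~p1 & p2)), w0
2. ~(<>[](~p3 | p1) -> [](~p3 | p1)), w0   [~|-rule on 1]
3. ~<>(~p1 & p2), w0   [~|-rule on 1]
4. <>[](~p3 | p1), w0   [~->-rule on 2]
5. ~[](~p3 | p1), w0   [~->-rule on 2]
6. ~(~p1 & p2), w0   [~<>-rule on 3 via w0Rw0]
7. ~p2, w0   [~&-rule on 6 (branches; this branch)]
8. [](~p3 | p1), w1   [<>-rule on 4: fresh world w1, w0Rw1]
9. ~(~p1 & p2), w1   [~<>-rule on 3 via w0Rw1]
10. ~p3 | p1, w1   [[]-rule on 8 via w1Rw1]
11. ~p2, w1   [~&-rule on 9 (branches; this branch)]
12. p1, w1   [|-rule on 10 (branches; this branch)]
13. ~(~p3 | p1), w2   [~[]-rule on 5: fresh world w2, w0Rw2]
14. p3, w2   [~|-rule on 13]
15. ~p1, w2   [~|-rule on 13]
16. ~(~p1 & p2), w2   [~<>-rule on 3 via w0Rw2]
17. ~p2, w2   [~&-rule on 16 (branches; this branch)]
Accessibility: w0Rw0, w0Rw1, w0Rw2, w1Rw1, w2Rw2
Complete open branch: countermodel on an S4-frame, so not valid in S4, nor in K, T (the same frame is also a K-frame and a T-frame).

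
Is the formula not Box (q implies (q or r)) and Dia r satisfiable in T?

1. not Box (q implies (q or r)) and Dia r, u
2. not Box (q implies (q or r)), u   [and-rule on 1]
3. Dia r, u   [and-rule on 1]
4. not (q implies (q or r)), v   [neg-Box-rule on 2: fresh world v, uRv]
5. q, v   [neg-implies-rule on 4]
6. not (q or r), v   [neg-implies-rule on 4]
7. not q, v   [neg-or-rule on 6]
8. not r, v   [neg-or-rule on 6]
Accessibility: uRu, uRv, vRv
Branch closes: q and not q both at v.
All branches of the tableau close; one closing branch shown above.

No, unsatisfiable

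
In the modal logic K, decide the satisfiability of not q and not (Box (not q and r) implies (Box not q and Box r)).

1. not q and not (Box (not q and r) implies (Box not q and Box r)), u
2. not q, u
3. not (Box (not q and r) implies (Box not q and Box r)), u
4. Box (not q and r), u
5. not (Box not q and Box r), u
6. not Box r, u
7. not r, v
8. not q and r, v
9. not q, v
10. r, v
Accessibility: uRv
Branch closes: r and not r both at v.
(One branch shown.) All branches close.

No, unsatisfiable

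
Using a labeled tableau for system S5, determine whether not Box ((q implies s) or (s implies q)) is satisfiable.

Unsatisfiable (every branch closes)

1. not Box ((q implies s) or (s implies q)), 0
2. not ((q implies s) or (s implies q)), 1
3. not (q implies s), 1
4. not (s implies q), 1
5. q, 1
6. not s, 1
7. s, 1
8. not q, 1
Accessibility: 0R0, 0R1, 1R0, 1R1
Branch closes: s and not s both at 1.
(One branch shown.) All branches close.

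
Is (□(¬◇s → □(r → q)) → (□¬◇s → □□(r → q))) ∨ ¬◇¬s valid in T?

Yes, valid

Tableau for the negation ¬((□(¬◇s → □(r → q)) → (□¬◇s → □□(r → q))) ∨ ¬◇¬s):
1. ¬((□(¬◇s → □(r → q)) → (□¬◇s → □□(r → q))) ∨ ¬◇¬s), w0
2. ¬(□(¬◇s → □(r → q)) → (□¬◇s → □□(r → q))), w0
3. ◇¬s, w0
4. □(¬◇s → □(r → q)), w0
5. ¬(□¬◇s → □□(r → q)), w0
6. □¬◇s, w0
7. ¬□□(r → q), w0
8. ¬◇s → □(r → q), w0
9. ¬◇s, w0
10. ¬s, w0
11. □(r → q), w0
12. r → q, w0
13. q, w0
14. ¬s, w1
15. ¬◇s → □(r → q), w1
16. ¬◇s, w1
17. r → q, w1
18. □(r → q), w1
19. q, w1
20. ¬□(r → q), w2
21. ¬◇s → □(r → q), w2
22. ¬◇s, w2
23. ¬s, w2
24. r → q, w2
25. ◇s, w2
26. q, w2
27. ¬(r → q), w3
28. r, w3
29. ¬q, w3
30. ¬s, w3
31. s, w4
32. ¬s, w4
Accessibility: w0Rw0, w0Rw1, w0Rw2, w1Rw1, w2Rw2, w2Rw3, w2Rw4, w3Rw3, w4Rw4
Branch closes: s and ¬s both at w4.
Every branch of the negation's tableau closes; the branch above is one of them.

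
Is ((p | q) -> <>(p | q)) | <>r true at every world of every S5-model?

Valid

Tableau for the negation ~(((p | q) -> <>(p | q)) | <>r):
1. ~(((p | q) -> <>(p | q)) | <>r), w0
2. ~((p | q) -> <>(p | q)), w0
3. ~<>r, w0
4. p | q, w0
5. ~<>(p | q), w0
6. ~r, w0
7. ~(p | q), w0
8. ~p, w0
9. ~q, w0
10. q, w0
Accessibility: w0Rw0
Branch closes: q and ~q both at w0.
All branches of the negation close; one closing branch shown above.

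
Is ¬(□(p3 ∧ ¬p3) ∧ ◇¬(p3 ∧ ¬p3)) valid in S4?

Valid

Tableau for the negation □(p3 ∧ ¬p3) ∧ ◇¬(p3 ∧ ¬p3):
1. □(p3 ∧ ¬p3) ∧ ◇¬(p3 ∧ ¬p3), u
2. □(p3 ∧ ¬p3), u   [∧-rule on 1]
3. ◇¬(p3 ∧ ¬p3), u   [∧-rule on 1]
4. p3 ∧ ¬p3, u   [□-rule on 2 via uRu]
5. p3, u   [∧-rule on 4]
6. ¬p3, u   [∧-rule on 4]
Accessibility: uRu
Branch closes: p3 and ¬p3 both at u.
All branches of the negation close; one closing branch shown above.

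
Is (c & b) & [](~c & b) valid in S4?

Tableau for the negation ~((c & b) & [](~c & b)):
1. ~((c & b) & [](~c & b)), u
2. ~[](~c & b), u
3. ~(~c & b), v
4. ~b, v
Accessibility: uRu, uRv, vRv
The negation has an open branch (countermodel exists).

Invalid (countermodel exists)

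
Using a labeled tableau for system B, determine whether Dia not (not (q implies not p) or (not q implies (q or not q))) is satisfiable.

1. Dia not (not (q implies not p) or (not q implies (q or not q))), u
2. not (not (q implies not p) or (not q implies (q or not q))), v
3. q implies not p, v
4. not (not q implies (q or not q)), v
5. not q, v
6. not (q or not q), v
7. q, v
Accessibility: uRu, uRv, vRu, vRv
Branch closes: q and not q both at v.
(One branch shown.) All branches close.

No, unsatisfiable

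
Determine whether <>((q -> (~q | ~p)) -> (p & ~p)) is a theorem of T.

Tableau for the negation ~<>((q -> (~q | ~p)) -> (p & ~p)):
1. ~<>((q -> (~q | ~p)) -> (p & ~p)), 0
2. ~((q -> (~q | ~p)) -> (p & ~p)), 0
3. q -> (~q | ~p), 0
4. ~(p & ~p), 0
5. ~q | ~p, 0
6. p, 0
7. ~q, 0
Accessibility: 0R0
The negation has an open branch (countermodel exists).

Not valid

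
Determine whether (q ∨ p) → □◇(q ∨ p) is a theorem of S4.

Tableau for the negation ¬((q ∨ p) → □◇(q ∨ p)):
1. ¬((q ∨ p) → □◇(q ∨ p)), 0
2. q ∨ p, 0
3. ¬□◇(q ∨ p), 0
4. p, 0
5. ¬◇(q ∨ p), 1
6. ¬(q ∨ p), 1
7. ¬q, 1
8. ¬p, 1
Accessibility: 0R0, 0R1, 1R1
The negation has an open branch (countermodel exists).

No, not valid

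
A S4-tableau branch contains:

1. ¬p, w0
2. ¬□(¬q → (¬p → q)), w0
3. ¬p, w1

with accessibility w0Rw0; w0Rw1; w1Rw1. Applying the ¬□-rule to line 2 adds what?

a fresh world w2 with w0Rw2, and ¬(¬q → (¬p → q)) at w2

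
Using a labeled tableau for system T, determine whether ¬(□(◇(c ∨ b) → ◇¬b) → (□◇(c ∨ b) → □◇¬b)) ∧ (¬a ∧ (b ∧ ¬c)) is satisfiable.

Unsatisfiable

1. ¬(□(◇(c ∨ b) → ◇¬b) → (□◇(c ∨ b) → □◇¬b)) ∧ (¬a ∧ (b ∧ ¬c)), 0
2. ¬(□(◇(c ∨ b) → ◇¬b) → (□◇(c ∨ b) → □◇¬b)), 0
3. ¬a ∧ (b ∧ ¬c), 0
4. □(◇(c ∨ b) → ◇¬b), 0
5. ¬(□◇(c ∨ b) → □◇¬b), 0
6. ¬a, 0
7. b ∧ ¬c, 0
8. □◇(c ∨ b), 0
9. ¬□◇¬b, 0
10. b, 0
11. ¬c, 0
12. ◇(c ∨ b) → ◇¬b, 0
13. ◇(c ∨ b), 0
14. ◇¬b, 0
15. ¬◇¬b, 1
16. ◇(c ∨ b) → ◇¬b, 1
17. ◇(c ∨ b), 1
18. b, 1
19. ◇¬b, 1
20. c ∨ b, 2
21. ◇(c ∨ b) → ◇¬b, 2
22. ◇(c ∨ b), 2
23. b, 2
24. ◇¬b, 2
25. ¬b, 3
26. ◇(c ∨ b) → ◇¬b, 3
27. ◇(c ∨ b), 3
28. ¬◇(c ∨ b), 3
29. ¬(c ∨ b), 3
30. ¬c, 3
31. c ∨ b, 4
32. b, 4
33. ¬b, 5
34. b, 5
Accessibility: 0R0, 0R1, 0R2, 0R3, 1R1, 1R4, 1R5, 2R2, 3R3, 4R4, 5R5
Branch closes: b and ¬b both at 5.
(One branch shown.) All branches close.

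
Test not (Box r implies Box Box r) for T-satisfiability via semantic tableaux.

1. not (Box r implies Box Box r), w0
2. Box r, w0
3. not Box Box r, w0
4. r, w0
5. not Box r, w1
6. r, w1
7. not r, w2
Accessibility: w0Rw0, w0Rw1, w1Rw1, w1Rw2, w2Rw2

Satisfiable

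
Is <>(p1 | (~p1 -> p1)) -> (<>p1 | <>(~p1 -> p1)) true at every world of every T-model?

Yes, valid

Tableau for the negation ~(<>(p1 | (~p1 -> p1)) -> (<>p1 | <>(~p1 -> p1))):
1. ~(<>(p1 | (~p1 -> p1)) -> (<>p1 | <>(~p1 -> p1))), 0
2. <>(p1 | (~p1 -> p1)), 0
3. ~(<>p1 | <>(~p1 -> p1)), 0
4. ~<>p1, 0
5. ~<>(~p1 -> p1), 0
6. ~p1, 0
7. ~(~p1 -> p1), 0
8. p1 | (~p1 -> p1), 1
9. ~p1, 1
10. ~(~p1 -> p1), 1
11. ~p1 -> p1, 1
12. p1, 1
Accessibility: 0R0, 0R1, 1R1
Branch closes: p1 and ~p1 both at 1.
All branches of the negation close; one closing branch shown above.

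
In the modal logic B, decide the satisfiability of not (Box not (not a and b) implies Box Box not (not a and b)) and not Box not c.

1. not (Box not (not a and b) implies Box Box not (not a and b)) and not Box not c, u
2. not (Box not (not a and b) implies Box Box not (not a and b)), u
3. not Box not c, u
4. Box not (not a and b), u
5. not Box Box not (not a and b), u
6. not (not a and b), u
7. not b, u
8. c, v
9. not (not a and b), v
10. not b, v
11. not Box not (not a and b), w
12. not (not a and b), w
13. not b, w
14. not a and b, x
15. not a, x
16. b, x
Accessibility: uRu, uRv, uRw, vRu, vRv, wRu, wRw, wRx, xRw, xRx

Satisfiable (open branch found)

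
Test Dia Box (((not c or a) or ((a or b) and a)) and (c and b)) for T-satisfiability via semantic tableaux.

Satisfiable (open branch found)

1. Dia Box (((not c or a) or ((a or b) and a)) and (c and b)), 0
2. Box (((not c or a) or ((a or b) and a)) and (c and b)), 1
3. ((not c or a) or ((a or b) and a)) and (c and b), 1
4. (not c or a) or ((a or b) and a), 1
5. c and b, 1
6. c, 1
7. b, 1
8. (a or b) and a, 1
9. a or b, 1
10. a, 1
Accessibility: 0R0, 0R1, 1R1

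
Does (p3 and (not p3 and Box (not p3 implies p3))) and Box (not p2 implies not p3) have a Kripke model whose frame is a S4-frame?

Unsatisfiable (every branch closes)

1. (p3 and (not p3 and Box (not p3 implies p3))) and Box (not p2 implies not p3), u
2. p3 and (not p3 and Box (not p3 implies p3)), u
3. Box (not p2 implies not p3), u
4. p3, u
5. not p3 and Box (not p3 implies p3), u
6. not p3, u
7. Box (not p3 implies p3), u
Accessibility: uRu
Branch closes: p3 and not p3 both at u.
(One branch shown.) All branches close.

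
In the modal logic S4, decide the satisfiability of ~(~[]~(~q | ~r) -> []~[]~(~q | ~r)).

1. ~(~[]~(~q | ~r) -> []~[]~(~q | ~r)), 0
2. ~[]~(~q | ~r), 0
3. ~[]~[]~(~q | ~r), 0
4. ~q | ~r, 1
5. ~r, 1
6. []~(~q | ~r), 2
7. ~(~q | ~r), 2
8. q, 2
9. r, 2
Accessibility: 0R0, 0R1, 0R2, 1R1, 2R2

Yes, satisfiable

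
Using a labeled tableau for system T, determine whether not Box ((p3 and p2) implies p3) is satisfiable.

Unsatisfiable (every branch closes)

1. not Box ((p3 and p2) implies p3), w0
2. not ((p3 and p2) implies p3), w1   [neg-Box-rule on 1: fresh world w1, w0Rw1]
3. p3 and p2, w1   [neg-implies-rule on 2]
4. not p3, w1   [neg-implies-rule on 2]
5. p3, w1   [and-rule on 3]
6. p2, w1   [and-rule on 3]
Accessibility: w0Rw0, w0Rw1, w1Rw1
Branch closes: p3 and not p3 both at w1.
(One branch shown.) All branches close.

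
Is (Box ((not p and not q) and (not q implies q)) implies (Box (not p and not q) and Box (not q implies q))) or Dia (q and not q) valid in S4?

Tableau for the negation not ((Box ((not p and not q) and (not q implies q)) implies (Box (not p and not q) and Box (not q implies q))) or Dia (q and not q)):
1. not ((Box ((not p and not q) and (not q implies q)) implies (Box (not p and not q) and Box (not q implies q))) or Dia (q and not q)), u
2. not (Box ((not p and not q) and (not q implies q)) implies (Box (not p and not q) and Box (not q implies q))), u
3. not Dia (q and not q), u
4. Box ((not p and not q) and (not q implies q)), u
5. not (Box (not p and not q) and Box (not q implies q)), u
6. not (q and not q), u
7. (not p and not q) and (not q implies q), u
8. not p and not q, u
9. not q implies q, u
10. not p, u
11. not q, u
12. not Box (not q implies q), u
13. q, u
Accessibility: uRu
Branch closes: q and not q both at u.
Every branch of the negation's tableau closes; the branch above is one of them.

Valid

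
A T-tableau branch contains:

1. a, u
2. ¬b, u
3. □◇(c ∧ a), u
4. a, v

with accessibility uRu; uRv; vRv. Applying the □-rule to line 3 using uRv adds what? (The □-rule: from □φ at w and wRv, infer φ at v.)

◇(c ∧ a), v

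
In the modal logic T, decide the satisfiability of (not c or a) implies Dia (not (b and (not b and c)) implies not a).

1. (not c or a) implies Dia (not (b and (not b and c)) implies not a), u
2. Dia (not (b and (not b and c)) implies not a), u   [implies-rule on 1 (branches; this branch)]
3. not (b and (not b and c)) implies not a, v   [Dia-rule on 2: fresh world v, uRv]
4. not a, v   [implies-rule on 3 (branches; this branch)]
Accessibility: uRu, uRv, vRv

Satisfiable (open branch found)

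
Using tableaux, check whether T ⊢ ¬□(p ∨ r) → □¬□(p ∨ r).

Tableau for the negation ¬(¬□(p ∨ r) → □¬□(p ∨ r)):
1. ¬(¬□(p ∨ r) → □¬□(p ∨ r)), w0
2. ¬□(p ∨ r), w0
3. ¬□¬□(p ∨ r), w0
4. ¬(p ∨ r), w1
5. ¬p, w1
6. ¬r, w1
7. □(p ∨ r), w2
8. p ∨ r, w2
9. r, w2
Accessibility: w0Rw0, w0Rw1, w0Rw2, w1Rw1, w2Rw2
The negation has an open branch (countermodel exists).

Not valid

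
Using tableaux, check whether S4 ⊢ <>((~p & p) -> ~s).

Valid

Tableau for the negation ~<>((~p & p) -> ~s):
1. ~<>((~p & p) -> ~s), 0
2. ~((~p & p) -> ~s), 0
3. ~p & p, 0
4. s, 0
5. ~p, 0
6. p, 0
Accessibility: 0R0
Branch closes: p and ~p both at 0.
All branches of the negation close; one closing branch shown above.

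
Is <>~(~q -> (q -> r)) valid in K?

No, not valid

Tableau for the negation ~<>~(~q -> (q -> r)):
1. ~<>~(~q -> (q -> r)), u
The negation has an open branch (countermodel exists).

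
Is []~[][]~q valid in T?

Tableau for the negation ~[]~[][]~q:
1. ~[]~[][]~q, 0
2. [][]~q, 1
3. []~q, 1
4. ~q, 1
Accessibility: 0R0, 0R1, 1R1
The negation has an open branch (countermodel exists).

Invalid (countermodel exists)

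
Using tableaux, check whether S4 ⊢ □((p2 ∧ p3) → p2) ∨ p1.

Valid

Tableau for the negation ¬(□((p2 ∧ p3) → p2) ∨ p1):
1. ¬(□((p2 ∧ p3) → p2) ∨ p1), 0
2. ¬□((p2 ∧ p3) → p2), 0
3. ¬p1, 0
4. ¬((p2 ∧ p3) → p2), 1
5. p2 ∧ p3, 1
6. ¬p2, 1
7. p2, 1
8. p3, 1
Accessibility: 0R0, 0R1, 1R1
Branch closes: p2 and ¬p2 both at 1.
All branches of the negation close; one closing branch shown above.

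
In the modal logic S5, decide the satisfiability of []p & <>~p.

1. []p & <>~p, u
2. []p, u
3. <>~p, u
4. p, u
5. ~p, v
6. p, v
Accessibility: uRu, uRv, vRu, vRv
Branch closes: p and ~p both at v.
(One branch shown.) All branches close.

Unsatisfiable (every branch closes)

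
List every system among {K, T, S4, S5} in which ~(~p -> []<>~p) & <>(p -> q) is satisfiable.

S4-tableau for the formula:
1. ~(~p -> []<>~p) & <>(p -> q), u
2. ~(~p -> []<>~p), u
3. <>(p -> q), u
4. ~p, u
5. ~[]<>~p, u
6. p -> q, v
7. q, v
8. ~<>~p, w
9. p, w
Accessibility: uRu, uRv, uRw, vRv, wRw
Complete open branch: satisfiable in S4, hence also in K, T (this S4-model is also a K-model and a T-model).
S5-tableau for the formula:
1. ~(~p -> []<>~p) & <>(p -> q), u
2. ~(~p -> []<>~p), u
3. <>(p -> q), u
4. ~p, u
5. ~[]<>~p, u
6. p -> q, v
7. q, v
8. ~<>~p, w
9. p, u
Accessibility: uRu, uRv, uRw, vRu, vRv, vRw, wRu, wRv, wRw
Branch closes: p and ~p both at u.
Every branch closes (one shown): unsatisfiable in S5.

K, T, S4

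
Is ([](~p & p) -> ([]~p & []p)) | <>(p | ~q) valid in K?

Valid in K

Tableau for the negation ~(([](~p & p) -> ([]~p & []p)) | <>(p | ~q)):
1. ~(([](~p & p) -> ([]~p & []p)) | <>(p | ~q)), w0
2. ~([](~p & p) -> ([]~p & []p)), w0   [~|-rule on 1]
3. ~<>(p | ~q), w0   [~|-rule on 1]
4. [](~p & p), w0   [~->-rule on 2]
5. ~([]~p & []p), w0   [~->-rule on 2]
6. ~[]p, w0   [~&-rule on 5 (branches; this branch)]
7. ~p, w1   [~[]-rule on 6: fresh world w1, w0Rw1]
8. ~(p | ~q), w1   [~<>-rule on 3 via w0Rw1]
9. q, w1   [~|-rule on 8]
10. ~p & p, w1   [[]-rule on 4 via w0Rw1]
11. p, w1   [&-rule on 10]
Accessibility: w0Rw1
Branch closes: p and ~p both at w1.
All branches of the negation close; one closing branch shown above.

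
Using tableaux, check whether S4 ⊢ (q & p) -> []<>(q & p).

Not valid

Tableau for the negation ~((q & p) -> []<>(q & p)):
1. ~((q & p) -> []<>(q & p)), 0
2. q & p, 0
3. ~[]<>(q & p), 0
4. q, 0
5. p, 0
6. ~<>(q & p), 1
7. ~(q & p), 1
8. ~p, 1
Accessibility: 0R0, 0R1, 1R1
The negation has an open branch (countermodel exists).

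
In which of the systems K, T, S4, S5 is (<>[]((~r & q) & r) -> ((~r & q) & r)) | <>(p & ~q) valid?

T, S4, S5

K-tableau for the negation ~((<>[]((~r & q) & r) -> ((~r & q) & r)) | <>(p & ~q)):
1. ~((<>[]((~r & q) & r) -> ((~r & q) & r)) | <>(p & ~q)), 0
2. ~(<>[]((~r & q) & r) -> ((~r & q) & r)), 0   [~|-rule on 1]
3. ~<>(p & ~q), 0   [~|-rule on 1]
4. <>[]((~r & q) & r), 0   [~->-rule on 2]
5. ~((~r & q) & r), 0   [~->-rule on 2]
6. ~r, 0   [~&-rule on 5 (branches; this branch)]
7. []((~r & q) & r), 1   [<>-rule on 4: fresh world 1, 0R1]
8. ~(p & ~q), 1   [~<>-rule on 3 via 0R1]
9. q, 1   [~&-rule on 8 (branches; this branch)]
Accessibility: 0R1
Complete open branch: countermodel on a K-frame, so not valid in K.
T-tableau for the negation ~((<>[]((~r & q) & r) -> ((~r & q) & r)) | <>(p & ~q)):
1. ~((<>[]((~r & q) & r) -> ((~r & q) & r)) | <>(p & ~q)), 0
2. ~(<>[]((~r & q) & r) -> ((~r & q) & r)), 0   [~|-rule on 1]
3. ~<>(p & ~q), 0   [~|-rule on 1]
4. <>[]((~r & q) & r), 0   [~->-rule on 2]
5. ~((~r & q) & r), 0   [~->-rule on 2]
6. ~(p & ~q), 0   [~<>-rule on 3 via 0R0]
7. ~(~r & q), 0   [~&-rule on 5 (branches; this branch)]
8. q, 0   [~&-rule on 6 (branches; this branch)]
9. r, 0   [~&-rule on 7 (branches; this branch)]
10. []((~r & q) & r), 1   [<>-rule on 4: fresh world 1, 0R1]
11. ~(p & ~q), 1   [~<>-rule on 3 via 0R1]
12. (~r & q) & r, 1   [[]-rule on 10 via 1R1]
13. ~r & q, 1   [&-rule on 12]
14. r, 1   [&-rule on 12]
15. ~r, 1   [&-rule on 13]
16. q, 1   [&-rule on 13]
Accessibility: 0R0, 0R1, 1R1
Branch closes: r and ~r both at 1.
Every branch closes (one shown): valid in T, hence also in S4, S5 (every theorem of T is a theorem of S4 and S5).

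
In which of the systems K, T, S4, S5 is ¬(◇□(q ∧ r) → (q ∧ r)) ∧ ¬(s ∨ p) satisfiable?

K, T, S4

S5-tableau for the formula:
1. ¬(◇□(q ∧ r) → (q ∧ r)) ∧ ¬(s ∨ p), 0
2. ¬(◇□(q ∧ r) → (q ∧ r)), 0
3. ¬(s ∨ p), 0
4. ◇□(q ∧ r), 0
5. ¬(q ∧ r), 0
6. ¬s, 0
7. ¬p, 0
8. ¬r, 0
9. □(q ∧ r), 1
10. q ∧ r, 0
11. q, 0
12. r, 0
Accessibility: 0R0, 0R1, 1R0, 1R1
Branch closes: r and ¬r both at 0.
Every branch closes (one shown): unsatisfiable in S5.
S4-tableau for the formula:
1. ¬(◇□(q ∧ r) → (q ∧ r)) ∧ ¬(s ∨ p), 0
2. ¬(◇□(q ∧ r) → (q ∧ r)), 0
3. ¬(s ∨ p), 0
4. ◇□(q ∧ r), 0
5. ¬(q ∧ r), 0
6. ¬s, 0
7. ¬p, 0
8. ¬r, 0
9. □(q ∧ r), 1
10. q ∧ r, 1
11. q, 1
12. r, 1
Accessibility: 0R0, 0R1, 1R1
Complete open branch: satisfiable in S4, hence also in K, T (this S4-model is also a K-model and a T-model).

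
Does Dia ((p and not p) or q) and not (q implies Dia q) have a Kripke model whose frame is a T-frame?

1. Dia ((p and not p) or q) and not (q implies Dia q), w0
2. Dia ((p and not p) or q), w0   [and-rule on 1]
3. not (q implies Dia q), w0   [and-rule on 1]
4. q, w0   [neg-implies-rule on 3]
5. not Dia q, w0   [neg-implies-rule on 3]
6. not q, w0   [neg-Dia-rule on 5 via w0Rw0]
Accessibility: w0Rw0
Branch closes: q and not q both at w0.
(One branch shown.) All branches close.

Unsatisfiable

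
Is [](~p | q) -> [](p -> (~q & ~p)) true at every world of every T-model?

No, not valid

Tableau for the negation ~([](~p | q) -> [](p -> (~q & ~p))):
1. ~([](~p | q) -> [](p -> (~q & ~p))), u
2. [](~p | q), u   [~->-rule on 1]
3. ~[](p -> (~q & ~p)), u   [~->-rule on 1]
4. ~p | q, u   [[]-rule on 2 via uRu]
5. q, u   [|-rule on 4 (branches; this branch)]
6. ~(p -> (~q & ~p)), v   [~[]-rule on 3: fresh world v, uRv]
7. p, v   [~->-rule on 6]
8. ~(~q & ~p), v   [~->-rule on 6]
9. ~p | q, v   [[]-rule on 2 via uRv]
10. q, v   [|-rule on 9 (branches; this branch)]
Accessibility: uRu, uRv, vRv
The negation has an open branch (countermodel exists).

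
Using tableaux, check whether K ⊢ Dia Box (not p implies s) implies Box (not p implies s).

Not valid

Tableau for the negation not (Dia Box (not p implies s) implies Box (not p implies s)):
1. not (Dia Box (not p implies s) implies Box (not p implies s)), 0
2. Dia Box (not p implies s), 0   [neg-implies-rule on 1]
3. not Box (not p implies s), 0   [neg-implies-rule on 1]
4. Box (not p implies s), 1   [Dia-rule on 2: fresh world 1, 0R1]
5. not (not p implies s), 2   [neg-Box-rule on 3: fresh world 2, 0R2]
6. not p, 2   [neg-implies-rule on 5]
7. not s, 2   [neg-implies-rule on 5]
Accessibility: 0R1, 0R2
The negation has an open branch (countermodel exists).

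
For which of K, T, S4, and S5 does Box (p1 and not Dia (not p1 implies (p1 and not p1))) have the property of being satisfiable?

K

T-tableau for the formula:
1. Box (p1 and not Dia (not p1 implies (p1 and not p1))), w0
2. p1 and not Dia (not p1 implies (p1 and not p1)), w0
3. p1, w0
4. not Dia (not p1 implies (p1 and not p1)), w0
5. not (not p1 implies (p1 and not p1)), w0
6. not p1, w0
7. not (p1 and not p1), w0
Accessibility: w0Rw0
Branch closes: p1 and not p1 both at w0.
Every branch closes (one shown): unsatisfiable in T, hence also in S4, S5 (every S4/S5-frame is a T-frame).
K-tableau for the formula:
1. Box (p1 and not Dia (not p1 implies (p1 and not p1))), w0
Complete open branch: satisfiable in K.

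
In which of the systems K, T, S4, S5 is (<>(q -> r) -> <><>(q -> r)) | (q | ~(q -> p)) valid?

T, S4, S5

T-tableau for the negation ~((<>(q -> r) -> <><>(q -> r)) | (q | ~(q -> p))):
1. ~((<>(q -> r) -> <><>(q -> r)) | (q | ~(q -> p))), w0
2. ~(<>(q -> r) -> <><>(q -> r)), w0   [~|-rule on 1]
3. ~(q | ~(q -> p)), w0   [~|-rule on 1]
4. <>(q -> r), w0   [~->-rule on 2]
5. ~<><>(q -> r), w0   [~->-rule on 2]
6. ~q, w0   [~|-rule on 3]
7. q -> p, w0   [~|-rule on 3]
8. ~<>(q -> r), w0   [~<>-rule on 5 via w0Rw0]
9. ~(q -> r), w0   [~<>-rule on 8 via w0Rw0]
10. q, w0   [~->-rule on 9]
11. ~r, w0   [~->-rule on 9]
Accessibility: w0Rw0
Branch closes: q and ~q both at w0.
Every branch closes (one shown): valid in T, hence also in S4, S5 (every theorem of T is a theorem of S4 and S5).
K-tableau for the negation ~((<>(q -> r) -> <><>(q -> r)) | (q | ~(q -> p))):
1. ~((<>(q -> r) -> <><>(q -> r)) | (q | ~(q -> p))), w0
2. ~(<>(q -> r) -> <><>(q -> r)), w0   [~|-rule on 1]
3. ~(q | ~(q -> p)), w0   [~|-rule on 1]
4. <>(q -> r), w0   [~->-rule on 2]
5. ~<><>(q -> r), w0   [~->-rule on 2]
6. ~q, w0   [~|-rule on 3]
7. q -> p, w0   [~|-rule on 3]
8. p, w0   [->-rule on 7 (branches; this branch)]
9. q -> r, w1   [<>-rule on 4: fresh world w1, w0Rw1]
10. ~<>(q -> r), w1   [~<>-rule on 5 via w0Rw1]
11. r, w1   [->-rule on 9 (branches; this branch)]
Accessibility: w0Rw1
Complete open branch: countermodel on a K-frame, so not valid in K.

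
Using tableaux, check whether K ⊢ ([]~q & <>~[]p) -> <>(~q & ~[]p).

Yes, valid

Tableau for the negation ~(([]~q & <>~[]p) -> <>(~q & ~[]p)):
1. ~(([]~q & <>~[]p) -> <>(~q & ~[]p)), 0
2. []~q & <>~[]p, 0
3. ~<>(~q & ~[]p), 0
4. []~q, 0
5. <>~[]p, 0
6. ~[]p, 1
7. ~(~q & ~[]p), 1
8. ~q, 1
9. []p, 1
10. ~p, 2
11. p, 2
Accessibility: 0R1, 1R2
Branch closes: p and ~p both at 2.
All branches of the negation close; one closing branch shown above.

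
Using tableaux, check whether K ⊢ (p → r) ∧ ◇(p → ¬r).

Tableau for the negation ¬((p → r) ∧ ◇(p → ¬r)):
1. ¬((p → r) ∧ ◇(p → ¬r)), w0
2. ¬◇(p → ¬r), w0   [¬∧-rule on 1 (branches; this branch)]
The negation has an open branch (countermodel exists).

Not valid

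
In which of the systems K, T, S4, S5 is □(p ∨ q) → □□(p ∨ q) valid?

S4, S5

S4-tableau for the negation ¬(□(p ∨ q) → □□(p ∨ q)):
1. ¬(□(p ∨ q) → □□(p ∨ q)), u
2. □(p ∨ q), u
3. ¬□□(p ∨ q), u
4. p ∨ q, u
5. q, u
6. ¬□(p ∨ q), v
7. p ∨ q, v
8. q, v
9. ¬(p ∨ q), w
10. ¬p, w
11. ¬q, w
12. p ∨ q, w
13. q, w
Accessibility: uRu, uRv, uRw, vRv, vRw, wRw
Branch closes: q and ¬q both at w.
Every branch closes (one shown): valid in S4, hence also in S5 (every theorem of S4 is a theorem of S5).
T-tableau for the negation ¬(□(p ∨ q) → □□(p ∨ q)):
1. ¬(□(p ∨ q) → □□(p ∨ q)), u
2. □(p ∨ q), u
3. ¬□□(p ∨ q), u
4. p ∨ q, u
5. q, u
6. ¬□(p ∨ q), v
7. p ∨ q, v
8. q, v
9. ¬(p ∨ q), w
10. ¬p, w
11. ¬q, w
Accessibility: uRu, uRv, vRv, vRw, wRw
Complete open branch: countermodel on a T-frame, so not valid in T, nor in K (the same frame is also a K-frame).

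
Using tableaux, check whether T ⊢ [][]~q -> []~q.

Valid

Tableau for the negation ~([][]~q -> []~q):
1. ~([][]~q -> []~q), u
2. [][]~q, u   [~->-rule on 1]
3. ~[]~q, u   [~->-rule on 1]
4. []~q, u   [[]-rule on 2 via uRu]
5. ~q, u   [[]-rule on 4 via uRu]
6. q, v   [~[]-rule on 3: fresh world v, uRv]
7. []~q, v   [[]-rule on 2 via uRv]
8. ~q, v   [[]-rule on 4 via uRv]
Accessibility: uRu, uRv, vRv
Branch closes: q and ~q both at v.
All branches of the negation close; one closing branch shown above.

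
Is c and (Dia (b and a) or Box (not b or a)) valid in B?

Invalid (countermodel exists)

Tableau for the negation not (c and (Dia (b and a) or Box (not b or a))):
1. not (c and (Dia (b and a) or Box (not b or a))), w0
2. not (Dia (b and a) or Box (not b or a)), w0
3. not Dia (b and a), w0
4. not Box (not b or a), w0
5. not (b and a), w0
6. not a, w0
7. not (not b or a), w1
8. b, w1
9. not a, w1
10. not (b and a), w1
Accessibility: w0Rw0, w0Rw1, w1Rw0, w1Rw1
The negation has an open branch (countermodel exists).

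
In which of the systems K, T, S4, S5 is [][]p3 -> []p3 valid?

T, S4, S5

T-tableau for the negation ~([][]p3 -> []p3):
1. ~([][]p3 -> []p3), 0
2. [][]p3, 0
3. ~[]p3, 0
4. []p3, 0
5. p3, 0
6. ~p3, 1
7. []p3, 1
8. p3, 1
Accessibility: 0R0, 0R1, 1R1
Branch closes: p3 and ~p3 both at 1.
Every branch closes (one shown): valid in T, hence also in S4, S5 (every theorem of T is a theorem of S4 and S5).
K-tableau for the negation ~([][]p3 -> []p3):
1. ~([][]p3 -> []p3), 0
2. [][]p3, 0
3. ~[]p3, 0
4. ~p3, 1
5. []p3, 1
Accessibility: 0R1
Complete open branch: countermodel on a K-frame, so not valid in K.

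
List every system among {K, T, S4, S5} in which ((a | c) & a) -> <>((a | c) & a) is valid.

T, S4, S5

K-tableau for the negation ~(((a | c) & a) -> <>((a | c) & a)):
1. ~(((a | c) & a) -> <>((a | c) & a)), 0
2. (a | c) & a, 0
3. ~<>((a | c) & a), 0
4. a | c, 0
5. a, 0
6. c, 0
Complete open branch: countermodel on a K-frame, so not valid in K.
T-tableau for the negation ~(((a | c) & a) -> <>((a | c) & a)):
1. ~(((a | c) & a) -> <>((a | c) & a)), 0
2. (a | c) & a, 0
3. ~<>((a | c) & a), 0
4. a | c, 0
5. a, 0
6. ~((a | c) & a), 0
7. c, 0
8. ~(a | c), 0
9. ~a, 0
10. ~c, 0
Accessibility: 0R0
Branch closes: a and ~a both at 0.
Every branch closes (one shown): valid in T, hence also in S4, S5 (every theorem of T is a theorem of S4 and S5).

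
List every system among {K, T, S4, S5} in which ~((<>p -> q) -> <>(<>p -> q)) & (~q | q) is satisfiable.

K

K-tableau for the formula:
1. ~((<>p -> q) -> <>(<>p -> q)) & (~q | q), w0
2. ~((<>p -> q) -> <>(<>p -> q)), w0   [&-rule on 1]
3. ~q | q, w0   [&-rule on 1]
4. <>p -> q, w0   [~->-rule on 2]
5. ~<>(<>p -> q), w0   [~->-rule on 2]
6. q, w0   [|-rule on 3 (branches; this branch)]
Complete open branch: satisfiable in K.
T-tableau for the formula:
1. ~((<>p -> q) -> <>(<>p -> q)) & (~q | q), w0
2. ~((<>p -> q) -> <>(<>p -> q)), w0   [&-rule on 1]
3. ~q | q, w0   [&-rule on 1]
4. <>p -> q, w0   [~->-rule on 2]
5. ~<>(<>p -> q), w0   [~->-rule on 2]
6. ~(<>p -> q), w0   [~<>-rule on 5 via w0Rw0]
7. <>p, w0   [~->-rule on 6]
8. ~q, w0   [~->-rule on 6]
9. ~<>p, w0   [->-rule on 4 (branches; this branch)]
10. ~p, w0   [~<>-rule on 9 via w0Rw0]
11. p, w1   [<>-rule on 7: fresh world w1, w0Rw1]
12. ~(<>p -> q), w1   [~<>-rule on 5 via w0Rw1]
13. <>p, w1   [~->-rule on 12]
14. ~q, w1   [~->-rule on 12]
15. ~p, w1   [~<>-rule on 9 via w0Rw1]
Accessibility: w0Rw0, w0Rw1, w1Rw1
Branch closes: p and ~p both at w1.
Every branch closes (one shown): unsatisfiable in T, hence also in S4, S5 (every S4/S5-frame is a T-frame).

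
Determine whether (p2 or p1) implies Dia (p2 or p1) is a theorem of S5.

Valid in S5

Tableau for the negation not ((p2 or p1) implies Dia (p2 or p1)):
1. not ((p2 or p1) implies Dia (p2 or p1)), u
2. p2 or p1, u
3. not Dia (p2 or p1), u
4. not (p2 or p1), u
5. not p2, u
6. not p1, u
7. p1, u
Accessibility: uRu
Branch closes: p1 and not p1 both at u.
All branches of the negation close; one closing branch shown above.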